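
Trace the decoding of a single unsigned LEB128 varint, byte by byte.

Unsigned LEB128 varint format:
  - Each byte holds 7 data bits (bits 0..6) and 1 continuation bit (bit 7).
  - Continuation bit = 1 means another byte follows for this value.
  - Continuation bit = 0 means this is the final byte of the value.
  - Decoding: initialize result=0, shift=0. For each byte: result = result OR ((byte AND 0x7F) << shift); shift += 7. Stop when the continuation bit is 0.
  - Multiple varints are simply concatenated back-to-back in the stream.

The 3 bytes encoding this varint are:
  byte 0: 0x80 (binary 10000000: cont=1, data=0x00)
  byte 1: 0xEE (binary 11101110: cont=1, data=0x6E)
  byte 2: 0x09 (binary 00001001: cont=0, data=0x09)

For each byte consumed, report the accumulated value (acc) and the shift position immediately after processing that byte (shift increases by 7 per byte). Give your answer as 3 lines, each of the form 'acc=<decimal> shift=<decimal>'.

byte 0=0x80: payload=0x00=0, contrib = 0<<0 = 0; acc -> 0, shift -> 7
byte 1=0xEE: payload=0x6E=110, contrib = 110<<7 = 14080; acc -> 14080, shift -> 14
byte 2=0x09: payload=0x09=9, contrib = 9<<14 = 147456; acc -> 161536, shift -> 21

Answer: acc=0 shift=7
acc=14080 shift=14
acc=161536 shift=21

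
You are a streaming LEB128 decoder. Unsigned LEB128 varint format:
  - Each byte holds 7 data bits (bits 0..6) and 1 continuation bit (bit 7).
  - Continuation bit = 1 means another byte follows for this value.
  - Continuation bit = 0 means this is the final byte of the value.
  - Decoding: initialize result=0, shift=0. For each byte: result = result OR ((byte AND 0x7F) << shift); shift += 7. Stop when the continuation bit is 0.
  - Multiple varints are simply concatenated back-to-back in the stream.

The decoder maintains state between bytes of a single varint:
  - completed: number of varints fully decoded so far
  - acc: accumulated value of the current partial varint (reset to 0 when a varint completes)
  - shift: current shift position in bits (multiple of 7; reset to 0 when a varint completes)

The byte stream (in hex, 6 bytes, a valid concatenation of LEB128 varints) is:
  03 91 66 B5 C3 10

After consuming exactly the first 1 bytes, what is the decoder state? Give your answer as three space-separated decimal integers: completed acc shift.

Answer: 1 0 0

Derivation:
byte[0]=0x03 cont=0 payload=0x03: varint #1 complete (value=3); reset -> completed=1 acc=0 shift=0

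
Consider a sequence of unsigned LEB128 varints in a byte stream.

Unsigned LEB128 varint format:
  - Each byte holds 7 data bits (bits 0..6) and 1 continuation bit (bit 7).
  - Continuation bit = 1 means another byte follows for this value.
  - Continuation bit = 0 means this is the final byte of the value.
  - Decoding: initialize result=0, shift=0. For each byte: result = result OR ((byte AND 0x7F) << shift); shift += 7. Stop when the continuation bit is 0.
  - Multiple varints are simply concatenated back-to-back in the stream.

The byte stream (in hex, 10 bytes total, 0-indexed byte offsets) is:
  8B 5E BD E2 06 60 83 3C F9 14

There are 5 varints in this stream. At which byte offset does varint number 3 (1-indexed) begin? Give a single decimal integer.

Answer: 5

Derivation:
  byte[0]=0x8B cont=1 payload=0x0B=11: acc |= 11<<0 -> acc=11 shift=7
  byte[1]=0x5E cont=0 payload=0x5E=94: acc |= 94<<7 -> acc=12043 shift=14 [end]
Varint 1: bytes[0:2] = 8B 5E -> value 12043 (2 byte(s))
  byte[2]=0xBD cont=1 payload=0x3D=61: acc |= 61<<0 -> acc=61 shift=7
  byte[3]=0xE2 cont=1 payload=0x62=98: acc |= 98<<7 -> acc=12605 shift=14
  byte[4]=0x06 cont=0 payload=0x06=6: acc |= 6<<14 -> acc=110909 shift=21 [end]
Varint 2: bytes[2:5] = BD E2 06 -> value 110909 (3 byte(s))
  byte[5]=0x60 cont=0 payload=0x60=96: acc |= 96<<0 -> acc=96 shift=7 [end]
Varint 3: bytes[5:6] = 60 -> value 96 (1 byte(s))
  byte[6]=0x83 cont=1 payload=0x03=3: acc |= 3<<0 -> acc=3 shift=7
  byte[7]=0x3C cont=0 payload=0x3C=60: acc |= 60<<7 -> acc=7683 shift=14 [end]
Varint 4: bytes[6:8] = 83 3C -> value 7683 (2 byte(s))
  byte[8]=0xF9 cont=1 payload=0x79=121: acc |= 121<<0 -> acc=121 shift=7
  byte[9]=0x14 cont=0 payload=0x14=20: acc |= 20<<7 -> acc=2681 shift=14 [end]
Varint 5: bytes[8:10] = F9 14 -> value 2681 (2 byte(s))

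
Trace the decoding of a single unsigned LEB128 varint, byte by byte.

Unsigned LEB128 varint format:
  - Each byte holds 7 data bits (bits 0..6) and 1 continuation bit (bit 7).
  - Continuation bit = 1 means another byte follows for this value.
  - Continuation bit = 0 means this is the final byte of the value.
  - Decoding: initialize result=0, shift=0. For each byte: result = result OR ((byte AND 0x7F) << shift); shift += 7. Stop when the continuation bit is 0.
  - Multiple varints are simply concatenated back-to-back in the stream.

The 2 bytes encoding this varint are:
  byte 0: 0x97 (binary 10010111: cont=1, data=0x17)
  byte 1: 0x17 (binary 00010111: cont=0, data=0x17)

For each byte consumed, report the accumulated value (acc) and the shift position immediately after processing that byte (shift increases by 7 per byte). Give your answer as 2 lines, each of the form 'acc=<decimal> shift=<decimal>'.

byte 0=0x97: payload=0x17=23, contrib = 23<<0 = 23; acc -> 23, shift -> 7
byte 1=0x17: payload=0x17=23, contrib = 23<<7 = 2944; acc -> 2967, shift -> 14

Answer: acc=23 shift=7
acc=2967 shift=14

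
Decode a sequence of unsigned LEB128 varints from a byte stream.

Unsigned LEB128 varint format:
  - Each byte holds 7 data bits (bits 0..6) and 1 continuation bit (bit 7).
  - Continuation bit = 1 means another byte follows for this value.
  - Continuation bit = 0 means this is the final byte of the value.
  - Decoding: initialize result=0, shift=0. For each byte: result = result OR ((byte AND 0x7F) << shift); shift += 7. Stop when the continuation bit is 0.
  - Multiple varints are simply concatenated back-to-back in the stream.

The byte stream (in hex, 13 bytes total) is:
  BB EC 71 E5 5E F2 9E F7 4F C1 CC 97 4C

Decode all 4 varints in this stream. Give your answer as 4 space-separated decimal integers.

Answer: 1865275 12133 167628658 159770177

Derivation:
  byte[0]=0xBB cont=1 payload=0x3B=59: acc |= 59<<0 -> acc=59 shift=7
  byte[1]=0xEC cont=1 payload=0x6C=108: acc |= 108<<7 -> acc=13883 shift=14
  byte[2]=0x71 cont=0 payload=0x71=113: acc |= 113<<14 -> acc=1865275 shift=21 [end]
Varint 1: bytes[0:3] = BB EC 71 -> value 1865275 (3 byte(s))
  byte[3]=0xE5 cont=1 payload=0x65=101: acc |= 101<<0 -> acc=101 shift=7
  byte[4]=0x5E cont=0 payload=0x5E=94: acc |= 94<<7 -> acc=12133 shift=14 [end]
Varint 2: bytes[3:5] = E5 5E -> value 12133 (2 byte(s))
  byte[5]=0xF2 cont=1 payload=0x72=114: acc |= 114<<0 -> acc=114 shift=7
  byte[6]=0x9E cont=1 payload=0x1E=30: acc |= 30<<7 -> acc=3954 shift=14
  byte[7]=0xF7 cont=1 payload=0x77=119: acc |= 119<<14 -> acc=1953650 shift=21
  byte[8]=0x4F cont=0 payload=0x4F=79: acc |= 79<<21 -> acc=167628658 shift=28 [end]
Varint 3: bytes[5:9] = F2 9E F7 4F -> value 167628658 (4 byte(s))
  byte[9]=0xC1 cont=1 payload=0x41=65: acc |= 65<<0 -> acc=65 shift=7
  byte[10]=0xCC cont=1 payload=0x4C=76: acc |= 76<<7 -> acc=9793 shift=14
  byte[11]=0x97 cont=1 payload=0x17=23: acc |= 23<<14 -> acc=386625 shift=21
  byte[12]=0x4C cont=0 payload=0x4C=76: acc |= 76<<21 -> acc=159770177 shift=28 [end]
Varint 4: bytes[9:13] = C1 CC 97 4C -> value 159770177 (4 byte(s))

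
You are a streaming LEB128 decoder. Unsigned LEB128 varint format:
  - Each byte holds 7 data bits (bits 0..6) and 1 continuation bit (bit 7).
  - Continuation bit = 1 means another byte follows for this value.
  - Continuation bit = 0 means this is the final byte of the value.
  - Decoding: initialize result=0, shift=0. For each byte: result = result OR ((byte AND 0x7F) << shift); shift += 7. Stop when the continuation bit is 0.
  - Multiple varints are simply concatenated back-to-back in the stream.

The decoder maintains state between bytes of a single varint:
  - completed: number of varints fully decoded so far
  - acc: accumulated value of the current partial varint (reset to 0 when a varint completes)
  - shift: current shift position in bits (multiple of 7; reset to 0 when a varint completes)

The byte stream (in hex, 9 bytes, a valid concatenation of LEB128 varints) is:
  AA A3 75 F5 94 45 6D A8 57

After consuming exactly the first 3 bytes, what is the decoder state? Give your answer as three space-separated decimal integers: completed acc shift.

byte[0]=0xAA cont=1 payload=0x2A: acc |= 42<<0 -> completed=0 acc=42 shift=7
byte[1]=0xA3 cont=1 payload=0x23: acc |= 35<<7 -> completed=0 acc=4522 shift=14
byte[2]=0x75 cont=0 payload=0x75: varint #1 complete (value=1921450); reset -> completed=1 acc=0 shift=0

Answer: 1 0 0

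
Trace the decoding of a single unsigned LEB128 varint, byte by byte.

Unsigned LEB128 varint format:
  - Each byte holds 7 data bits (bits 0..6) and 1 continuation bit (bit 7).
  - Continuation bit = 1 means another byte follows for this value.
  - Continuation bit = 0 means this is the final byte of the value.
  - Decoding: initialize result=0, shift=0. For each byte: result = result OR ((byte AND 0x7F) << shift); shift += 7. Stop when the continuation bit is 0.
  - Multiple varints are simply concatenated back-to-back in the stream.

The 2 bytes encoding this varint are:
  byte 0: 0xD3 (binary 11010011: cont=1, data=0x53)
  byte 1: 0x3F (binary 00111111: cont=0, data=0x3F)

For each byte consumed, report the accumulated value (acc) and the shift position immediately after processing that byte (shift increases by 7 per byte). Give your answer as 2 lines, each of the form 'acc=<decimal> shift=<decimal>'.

Answer: acc=83 shift=7
acc=8147 shift=14

Derivation:
byte 0=0xD3: payload=0x53=83, contrib = 83<<0 = 83; acc -> 83, shift -> 7
byte 1=0x3F: payload=0x3F=63, contrib = 63<<7 = 8064; acc -> 8147, shift -> 14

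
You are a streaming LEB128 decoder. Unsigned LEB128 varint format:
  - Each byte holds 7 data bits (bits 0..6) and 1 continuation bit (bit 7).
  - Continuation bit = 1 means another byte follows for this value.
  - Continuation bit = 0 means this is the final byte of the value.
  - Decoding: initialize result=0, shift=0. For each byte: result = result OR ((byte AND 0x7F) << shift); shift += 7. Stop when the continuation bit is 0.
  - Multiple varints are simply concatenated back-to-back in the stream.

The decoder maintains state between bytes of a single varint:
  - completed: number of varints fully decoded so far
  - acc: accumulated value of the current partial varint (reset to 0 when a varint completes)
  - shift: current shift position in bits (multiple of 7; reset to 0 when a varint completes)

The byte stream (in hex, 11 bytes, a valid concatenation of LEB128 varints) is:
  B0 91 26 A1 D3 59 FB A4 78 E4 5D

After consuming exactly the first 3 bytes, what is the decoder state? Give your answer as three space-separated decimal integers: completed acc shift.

Answer: 1 0 0

Derivation:
byte[0]=0xB0 cont=1 payload=0x30: acc |= 48<<0 -> completed=0 acc=48 shift=7
byte[1]=0x91 cont=1 payload=0x11: acc |= 17<<7 -> completed=0 acc=2224 shift=14
byte[2]=0x26 cont=0 payload=0x26: varint #1 complete (value=624816); reset -> completed=1 acc=0 shift=0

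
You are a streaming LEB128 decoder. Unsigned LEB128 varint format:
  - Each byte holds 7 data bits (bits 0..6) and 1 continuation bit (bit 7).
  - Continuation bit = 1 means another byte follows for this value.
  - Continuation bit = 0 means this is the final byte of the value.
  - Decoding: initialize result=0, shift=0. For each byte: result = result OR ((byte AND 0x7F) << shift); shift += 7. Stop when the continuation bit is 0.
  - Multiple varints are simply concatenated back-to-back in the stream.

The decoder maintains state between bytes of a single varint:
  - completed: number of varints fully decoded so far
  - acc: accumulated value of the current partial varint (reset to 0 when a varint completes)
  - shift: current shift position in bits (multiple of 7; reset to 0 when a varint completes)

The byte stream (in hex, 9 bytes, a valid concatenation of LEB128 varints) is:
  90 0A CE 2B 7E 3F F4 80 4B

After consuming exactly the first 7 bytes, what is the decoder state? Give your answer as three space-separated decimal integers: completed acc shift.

Answer: 4 116 7

Derivation:
byte[0]=0x90 cont=1 payload=0x10: acc |= 16<<0 -> completed=0 acc=16 shift=7
byte[1]=0x0A cont=0 payload=0x0A: varint #1 complete (value=1296); reset -> completed=1 acc=0 shift=0
byte[2]=0xCE cont=1 payload=0x4E: acc |= 78<<0 -> completed=1 acc=78 shift=7
byte[3]=0x2B cont=0 payload=0x2B: varint #2 complete (value=5582); reset -> completed=2 acc=0 shift=0
byte[4]=0x7E cont=0 payload=0x7E: varint #3 complete (value=126); reset -> completed=3 acc=0 shift=0
byte[5]=0x3F cont=0 payload=0x3F: varint #4 complete (value=63); reset -> completed=4 acc=0 shift=0
byte[6]=0xF4 cont=1 payload=0x74: acc |= 116<<0 -> completed=4 acc=116 shift=7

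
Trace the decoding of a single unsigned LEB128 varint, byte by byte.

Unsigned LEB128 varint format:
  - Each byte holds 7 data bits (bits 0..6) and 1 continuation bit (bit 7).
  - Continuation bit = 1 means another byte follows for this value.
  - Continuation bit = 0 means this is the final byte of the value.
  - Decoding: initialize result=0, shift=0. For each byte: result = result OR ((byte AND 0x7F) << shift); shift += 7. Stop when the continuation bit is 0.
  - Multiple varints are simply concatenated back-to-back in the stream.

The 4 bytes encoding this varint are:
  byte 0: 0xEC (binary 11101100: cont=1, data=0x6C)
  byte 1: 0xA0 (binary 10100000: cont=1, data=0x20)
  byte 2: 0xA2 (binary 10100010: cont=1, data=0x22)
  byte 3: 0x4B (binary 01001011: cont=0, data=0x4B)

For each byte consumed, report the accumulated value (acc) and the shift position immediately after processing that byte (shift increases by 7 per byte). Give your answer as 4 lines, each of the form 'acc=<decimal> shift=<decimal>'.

Answer: acc=108 shift=7
acc=4204 shift=14
acc=561260 shift=21
acc=157847660 shift=28

Derivation:
byte 0=0xEC: payload=0x6C=108, contrib = 108<<0 = 108; acc -> 108, shift -> 7
byte 1=0xA0: payload=0x20=32, contrib = 32<<7 = 4096; acc -> 4204, shift -> 14
byte 2=0xA2: payload=0x22=34, contrib = 34<<14 = 557056; acc -> 561260, shift -> 21
byte 3=0x4B: payload=0x4B=75, contrib = 75<<21 = 157286400; acc -> 157847660, shift -> 28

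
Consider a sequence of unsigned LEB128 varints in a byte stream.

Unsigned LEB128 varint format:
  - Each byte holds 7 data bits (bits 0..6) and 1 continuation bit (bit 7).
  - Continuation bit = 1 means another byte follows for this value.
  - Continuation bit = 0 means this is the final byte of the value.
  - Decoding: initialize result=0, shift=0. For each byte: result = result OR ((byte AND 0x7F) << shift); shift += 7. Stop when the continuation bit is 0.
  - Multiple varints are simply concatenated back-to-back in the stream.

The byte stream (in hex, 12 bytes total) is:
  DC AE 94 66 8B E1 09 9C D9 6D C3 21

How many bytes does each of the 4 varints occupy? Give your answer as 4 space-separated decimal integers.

  byte[0]=0xDC cont=1 payload=0x5C=92: acc |= 92<<0 -> acc=92 shift=7
  byte[1]=0xAE cont=1 payload=0x2E=46: acc |= 46<<7 -> acc=5980 shift=14
  byte[2]=0x94 cont=1 payload=0x14=20: acc |= 20<<14 -> acc=333660 shift=21
  byte[3]=0x66 cont=0 payload=0x66=102: acc |= 102<<21 -> acc=214243164 shift=28 [end]
Varint 1: bytes[0:4] = DC AE 94 66 -> value 214243164 (4 byte(s))
  byte[4]=0x8B cont=1 payload=0x0B=11: acc |= 11<<0 -> acc=11 shift=7
  byte[5]=0xE1 cont=1 payload=0x61=97: acc |= 97<<7 -> acc=12427 shift=14
  byte[6]=0x09 cont=0 payload=0x09=9: acc |= 9<<14 -> acc=159883 shift=21 [end]
Varint 2: bytes[4:7] = 8B E1 09 -> value 159883 (3 byte(s))
  byte[7]=0x9C cont=1 payload=0x1C=28: acc |= 28<<0 -> acc=28 shift=7
  byte[8]=0xD9 cont=1 payload=0x59=89: acc |= 89<<7 -> acc=11420 shift=14
  byte[9]=0x6D cont=0 payload=0x6D=109: acc |= 109<<14 -> acc=1797276 shift=21 [end]
Varint 3: bytes[7:10] = 9C D9 6D -> value 1797276 (3 byte(s))
  byte[10]=0xC3 cont=1 payload=0x43=67: acc |= 67<<0 -> acc=67 shift=7
  byte[11]=0x21 cont=0 payload=0x21=33: acc |= 33<<7 -> acc=4291 shift=14 [end]
Varint 4: bytes[10:12] = C3 21 -> value 4291 (2 byte(s))

Answer: 4 3 3 2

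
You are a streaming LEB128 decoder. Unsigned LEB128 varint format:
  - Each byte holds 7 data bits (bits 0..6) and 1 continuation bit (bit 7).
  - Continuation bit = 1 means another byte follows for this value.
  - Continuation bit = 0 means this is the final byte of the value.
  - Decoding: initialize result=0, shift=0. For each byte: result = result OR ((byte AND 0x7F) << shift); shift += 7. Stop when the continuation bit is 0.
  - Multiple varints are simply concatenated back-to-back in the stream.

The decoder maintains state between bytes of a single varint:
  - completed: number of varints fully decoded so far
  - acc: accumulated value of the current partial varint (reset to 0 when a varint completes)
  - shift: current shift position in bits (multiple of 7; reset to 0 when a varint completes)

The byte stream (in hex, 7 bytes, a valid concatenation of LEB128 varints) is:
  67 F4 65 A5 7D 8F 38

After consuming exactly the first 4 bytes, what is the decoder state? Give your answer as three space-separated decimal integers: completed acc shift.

Answer: 2 37 7

Derivation:
byte[0]=0x67 cont=0 payload=0x67: varint #1 complete (value=103); reset -> completed=1 acc=0 shift=0
byte[1]=0xF4 cont=1 payload=0x74: acc |= 116<<0 -> completed=1 acc=116 shift=7
byte[2]=0x65 cont=0 payload=0x65: varint #2 complete (value=13044); reset -> completed=2 acc=0 shift=0
byte[3]=0xA5 cont=1 payload=0x25: acc |= 37<<0 -> completed=2 acc=37 shift=7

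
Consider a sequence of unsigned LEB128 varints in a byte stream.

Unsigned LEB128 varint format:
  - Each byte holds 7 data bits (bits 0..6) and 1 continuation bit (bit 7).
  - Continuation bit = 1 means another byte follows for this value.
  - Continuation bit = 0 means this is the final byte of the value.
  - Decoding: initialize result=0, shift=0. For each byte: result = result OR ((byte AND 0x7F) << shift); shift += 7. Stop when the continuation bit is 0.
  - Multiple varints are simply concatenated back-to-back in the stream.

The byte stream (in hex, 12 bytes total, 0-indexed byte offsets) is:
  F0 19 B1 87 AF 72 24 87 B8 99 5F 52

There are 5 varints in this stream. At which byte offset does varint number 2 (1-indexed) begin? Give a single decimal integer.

Answer: 2

Derivation:
  byte[0]=0xF0 cont=1 payload=0x70=112: acc |= 112<<0 -> acc=112 shift=7
  byte[1]=0x19 cont=0 payload=0x19=25: acc |= 25<<7 -> acc=3312 shift=14 [end]
Varint 1: bytes[0:2] = F0 19 -> value 3312 (2 byte(s))
  byte[2]=0xB1 cont=1 payload=0x31=49: acc |= 49<<0 -> acc=49 shift=7
  byte[3]=0x87 cont=1 payload=0x07=7: acc |= 7<<7 -> acc=945 shift=14
  byte[4]=0xAF cont=1 payload=0x2F=47: acc |= 47<<14 -> acc=770993 shift=21
  byte[5]=0x72 cont=0 payload=0x72=114: acc |= 114<<21 -> acc=239846321 shift=28 [end]
Varint 2: bytes[2:6] = B1 87 AF 72 -> value 239846321 (4 byte(s))
  byte[6]=0x24 cont=0 payload=0x24=36: acc |= 36<<0 -> acc=36 shift=7 [end]
Varint 3: bytes[6:7] = 24 -> value 36 (1 byte(s))
  byte[7]=0x87 cont=1 payload=0x07=7: acc |= 7<<0 -> acc=7 shift=7
  byte[8]=0xB8 cont=1 payload=0x38=56: acc |= 56<<7 -> acc=7175 shift=14
  byte[9]=0x99 cont=1 payload=0x19=25: acc |= 25<<14 -> acc=416775 shift=21
  byte[10]=0x5F cont=0 payload=0x5F=95: acc |= 95<<21 -> acc=199646215 shift=28 [end]
Varint 4: bytes[7:11] = 87 B8 99 5F -> value 199646215 (4 byte(s))
  byte[11]=0x52 cont=0 payload=0x52=82: acc |= 82<<0 -> acc=82 shift=7 [end]
Varint 5: bytes[11:12] = 52 -> value 82 (1 byte(s))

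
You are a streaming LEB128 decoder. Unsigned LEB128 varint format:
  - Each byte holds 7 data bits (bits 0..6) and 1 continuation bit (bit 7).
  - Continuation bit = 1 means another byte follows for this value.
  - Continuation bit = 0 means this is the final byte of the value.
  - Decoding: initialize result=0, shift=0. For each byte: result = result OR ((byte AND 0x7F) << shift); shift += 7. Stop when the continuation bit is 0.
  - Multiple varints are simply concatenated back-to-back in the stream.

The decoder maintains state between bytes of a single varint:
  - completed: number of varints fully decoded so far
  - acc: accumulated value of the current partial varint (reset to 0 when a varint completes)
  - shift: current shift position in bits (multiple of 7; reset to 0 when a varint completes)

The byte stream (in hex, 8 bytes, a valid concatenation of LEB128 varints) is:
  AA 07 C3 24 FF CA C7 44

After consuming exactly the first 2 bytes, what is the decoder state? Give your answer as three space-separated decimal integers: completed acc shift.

byte[0]=0xAA cont=1 payload=0x2A: acc |= 42<<0 -> completed=0 acc=42 shift=7
byte[1]=0x07 cont=0 payload=0x07: varint #1 complete (value=938); reset -> completed=1 acc=0 shift=0

Answer: 1 0 0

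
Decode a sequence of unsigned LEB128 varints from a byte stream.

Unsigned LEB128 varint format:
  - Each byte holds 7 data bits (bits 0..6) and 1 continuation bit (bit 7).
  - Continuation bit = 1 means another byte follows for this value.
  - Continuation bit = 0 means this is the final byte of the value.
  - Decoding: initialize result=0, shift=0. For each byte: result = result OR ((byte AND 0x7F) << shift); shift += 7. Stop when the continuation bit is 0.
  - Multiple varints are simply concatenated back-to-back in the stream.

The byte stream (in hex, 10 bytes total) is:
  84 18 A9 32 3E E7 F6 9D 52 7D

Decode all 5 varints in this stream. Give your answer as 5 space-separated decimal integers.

Answer: 3076 6441 62 172456807 125

Derivation:
  byte[0]=0x84 cont=1 payload=0x04=4: acc |= 4<<0 -> acc=4 shift=7
  byte[1]=0x18 cont=0 payload=0x18=24: acc |= 24<<7 -> acc=3076 shift=14 [end]
Varint 1: bytes[0:2] = 84 18 -> value 3076 (2 byte(s))
  byte[2]=0xA9 cont=1 payload=0x29=41: acc |= 41<<0 -> acc=41 shift=7
  byte[3]=0x32 cont=0 payload=0x32=50: acc |= 50<<7 -> acc=6441 shift=14 [end]
Varint 2: bytes[2:4] = A9 32 -> value 6441 (2 byte(s))
  byte[4]=0x3E cont=0 payload=0x3E=62: acc |= 62<<0 -> acc=62 shift=7 [end]
Varint 3: bytes[4:5] = 3E -> value 62 (1 byte(s))
  byte[5]=0xE7 cont=1 payload=0x67=103: acc |= 103<<0 -> acc=103 shift=7
  byte[6]=0xF6 cont=1 payload=0x76=118: acc |= 118<<7 -> acc=15207 shift=14
  byte[7]=0x9D cont=1 payload=0x1D=29: acc |= 29<<14 -> acc=490343 shift=21
  byte[8]=0x52 cont=0 payload=0x52=82: acc |= 82<<21 -> acc=172456807 shift=28 [end]
Varint 4: bytes[5:9] = E7 F6 9D 52 -> value 172456807 (4 byte(s))
  byte[9]=0x7D cont=0 payload=0x7D=125: acc |= 125<<0 -> acc=125 shift=7 [end]
Varint 5: bytes[9:10] = 7D -> value 125 (1 byte(s))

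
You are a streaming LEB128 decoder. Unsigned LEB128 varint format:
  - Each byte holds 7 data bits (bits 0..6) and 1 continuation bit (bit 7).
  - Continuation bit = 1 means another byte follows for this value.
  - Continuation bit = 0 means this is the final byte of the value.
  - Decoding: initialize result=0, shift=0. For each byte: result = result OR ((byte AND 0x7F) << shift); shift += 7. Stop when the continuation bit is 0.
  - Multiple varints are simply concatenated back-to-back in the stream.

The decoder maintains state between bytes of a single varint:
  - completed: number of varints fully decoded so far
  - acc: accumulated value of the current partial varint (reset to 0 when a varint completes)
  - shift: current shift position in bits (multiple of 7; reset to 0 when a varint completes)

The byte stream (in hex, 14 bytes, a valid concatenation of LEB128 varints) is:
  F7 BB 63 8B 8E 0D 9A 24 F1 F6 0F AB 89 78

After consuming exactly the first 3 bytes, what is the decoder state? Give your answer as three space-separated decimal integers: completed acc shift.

Answer: 1 0 0

Derivation:
byte[0]=0xF7 cont=1 payload=0x77: acc |= 119<<0 -> completed=0 acc=119 shift=7
byte[1]=0xBB cont=1 payload=0x3B: acc |= 59<<7 -> completed=0 acc=7671 shift=14
byte[2]=0x63 cont=0 payload=0x63: varint #1 complete (value=1629687); reset -> completed=1 acc=0 shift=0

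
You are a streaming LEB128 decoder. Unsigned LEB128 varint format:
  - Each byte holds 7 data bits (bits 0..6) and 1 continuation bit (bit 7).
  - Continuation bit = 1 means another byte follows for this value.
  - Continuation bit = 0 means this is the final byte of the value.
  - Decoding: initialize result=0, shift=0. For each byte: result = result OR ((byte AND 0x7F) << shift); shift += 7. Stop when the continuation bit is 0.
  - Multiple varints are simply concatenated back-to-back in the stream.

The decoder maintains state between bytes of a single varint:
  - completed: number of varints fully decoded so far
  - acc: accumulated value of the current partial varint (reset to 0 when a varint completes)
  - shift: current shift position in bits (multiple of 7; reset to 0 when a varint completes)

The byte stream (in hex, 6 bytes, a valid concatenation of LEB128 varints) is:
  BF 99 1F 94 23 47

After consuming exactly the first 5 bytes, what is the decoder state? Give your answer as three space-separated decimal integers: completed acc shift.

byte[0]=0xBF cont=1 payload=0x3F: acc |= 63<<0 -> completed=0 acc=63 shift=7
byte[1]=0x99 cont=1 payload=0x19: acc |= 25<<7 -> completed=0 acc=3263 shift=14
byte[2]=0x1F cont=0 payload=0x1F: varint #1 complete (value=511167); reset -> completed=1 acc=0 shift=0
byte[3]=0x94 cont=1 payload=0x14: acc |= 20<<0 -> completed=1 acc=20 shift=7
byte[4]=0x23 cont=0 payload=0x23: varint #2 complete (value=4500); reset -> completed=2 acc=0 shift=0

Answer: 2 0 0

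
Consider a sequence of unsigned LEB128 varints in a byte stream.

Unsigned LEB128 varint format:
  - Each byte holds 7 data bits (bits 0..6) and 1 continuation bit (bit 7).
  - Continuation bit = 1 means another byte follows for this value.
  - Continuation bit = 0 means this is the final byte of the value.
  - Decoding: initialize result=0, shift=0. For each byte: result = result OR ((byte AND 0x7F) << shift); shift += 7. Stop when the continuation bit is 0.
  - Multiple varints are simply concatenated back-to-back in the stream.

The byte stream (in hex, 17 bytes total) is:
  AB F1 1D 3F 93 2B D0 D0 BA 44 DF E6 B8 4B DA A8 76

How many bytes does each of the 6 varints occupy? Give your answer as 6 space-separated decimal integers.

  byte[0]=0xAB cont=1 payload=0x2B=43: acc |= 43<<0 -> acc=43 shift=7
  byte[1]=0xF1 cont=1 payload=0x71=113: acc |= 113<<7 -> acc=14507 shift=14
  byte[2]=0x1D cont=0 payload=0x1D=29: acc |= 29<<14 -> acc=489643 shift=21 [end]
Varint 1: bytes[0:3] = AB F1 1D -> value 489643 (3 byte(s))
  byte[3]=0x3F cont=0 payload=0x3F=63: acc |= 63<<0 -> acc=63 shift=7 [end]
Varint 2: bytes[3:4] = 3F -> value 63 (1 byte(s))
  byte[4]=0x93 cont=1 payload=0x13=19: acc |= 19<<0 -> acc=19 shift=7
  byte[5]=0x2B cont=0 payload=0x2B=43: acc |= 43<<7 -> acc=5523 shift=14 [end]
Varint 3: bytes[4:6] = 93 2B -> value 5523 (2 byte(s))
  byte[6]=0xD0 cont=1 payload=0x50=80: acc |= 80<<0 -> acc=80 shift=7
  byte[7]=0xD0 cont=1 payload=0x50=80: acc |= 80<<7 -> acc=10320 shift=14
  byte[8]=0xBA cont=1 payload=0x3A=58: acc |= 58<<14 -> acc=960592 shift=21
  byte[9]=0x44 cont=0 payload=0x44=68: acc |= 68<<21 -> acc=143566928 shift=28 [end]
Varint 4: bytes[6:10] = D0 D0 BA 44 -> value 143566928 (4 byte(s))
  byte[10]=0xDF cont=1 payload=0x5F=95: acc |= 95<<0 -> acc=95 shift=7
  byte[11]=0xE6 cont=1 payload=0x66=102: acc |= 102<<7 -> acc=13151 shift=14
  byte[12]=0xB8 cont=1 payload=0x38=56: acc |= 56<<14 -> acc=930655 shift=21
  byte[13]=0x4B cont=0 payload=0x4B=75: acc |= 75<<21 -> acc=158217055 shift=28 [end]
Varint 5: bytes[10:14] = DF E6 B8 4B -> value 158217055 (4 byte(s))
  byte[14]=0xDA cont=1 payload=0x5A=90: acc |= 90<<0 -> acc=90 shift=7
  byte[15]=0xA8 cont=1 payload=0x28=40: acc |= 40<<7 -> acc=5210 shift=14
  byte[16]=0x76 cont=0 payload=0x76=118: acc |= 118<<14 -> acc=1938522 shift=21 [end]
Varint 6: bytes[14:17] = DA A8 76 -> value 1938522 (3 byte(s))

Answer: 3 1 2 4 4 3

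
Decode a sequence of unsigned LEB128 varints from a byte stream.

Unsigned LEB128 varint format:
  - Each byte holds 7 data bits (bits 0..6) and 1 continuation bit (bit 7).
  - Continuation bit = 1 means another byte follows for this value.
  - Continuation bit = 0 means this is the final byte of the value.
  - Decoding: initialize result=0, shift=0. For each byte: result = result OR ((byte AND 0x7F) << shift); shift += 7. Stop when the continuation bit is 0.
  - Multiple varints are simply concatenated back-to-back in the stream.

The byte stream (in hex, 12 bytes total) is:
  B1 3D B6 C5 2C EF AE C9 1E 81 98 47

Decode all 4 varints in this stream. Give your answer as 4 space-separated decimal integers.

Answer: 7857 729782 64116591 1166337

Derivation:
  byte[0]=0xB1 cont=1 payload=0x31=49: acc |= 49<<0 -> acc=49 shift=7
  byte[1]=0x3D cont=0 payload=0x3D=61: acc |= 61<<7 -> acc=7857 shift=14 [end]
Varint 1: bytes[0:2] = B1 3D -> value 7857 (2 byte(s))
  byte[2]=0xB6 cont=1 payload=0x36=54: acc |= 54<<0 -> acc=54 shift=7
  byte[3]=0xC5 cont=1 payload=0x45=69: acc |= 69<<7 -> acc=8886 shift=14
  byte[4]=0x2C cont=0 payload=0x2C=44: acc |= 44<<14 -> acc=729782 shift=21 [end]
Varint 2: bytes[2:5] = B6 C5 2C -> value 729782 (3 byte(s))
  byte[5]=0xEF cont=1 payload=0x6F=111: acc |= 111<<0 -> acc=111 shift=7
  byte[6]=0xAE cont=1 payload=0x2E=46: acc |= 46<<7 -> acc=5999 shift=14
  byte[7]=0xC9 cont=1 payload=0x49=73: acc |= 73<<14 -> acc=1202031 shift=21
  byte[8]=0x1E cont=0 payload=0x1E=30: acc |= 30<<21 -> acc=64116591 shift=28 [end]
Varint 3: bytes[5:9] = EF AE C9 1E -> value 64116591 (4 byte(s))
  byte[9]=0x81 cont=1 payload=0x01=1: acc |= 1<<0 -> acc=1 shift=7
  byte[10]=0x98 cont=1 payload=0x18=24: acc |= 24<<7 -> acc=3073 shift=14
  byte[11]=0x47 cont=0 payload=0x47=71: acc |= 71<<14 -> acc=1166337 shift=21 [end]
Varint 4: bytes[9:12] = 81 98 47 -> value 1166337 (3 byte(s))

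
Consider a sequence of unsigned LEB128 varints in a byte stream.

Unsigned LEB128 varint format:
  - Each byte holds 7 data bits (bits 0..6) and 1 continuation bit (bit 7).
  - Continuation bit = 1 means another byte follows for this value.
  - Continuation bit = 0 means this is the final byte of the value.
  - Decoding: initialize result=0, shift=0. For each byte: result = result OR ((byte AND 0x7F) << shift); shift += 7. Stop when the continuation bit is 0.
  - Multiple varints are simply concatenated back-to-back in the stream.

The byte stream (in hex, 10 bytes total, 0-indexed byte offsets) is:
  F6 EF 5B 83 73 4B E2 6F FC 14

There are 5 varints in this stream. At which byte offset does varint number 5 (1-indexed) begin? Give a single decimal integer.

Answer: 8

Derivation:
  byte[0]=0xF6 cont=1 payload=0x76=118: acc |= 118<<0 -> acc=118 shift=7
  byte[1]=0xEF cont=1 payload=0x6F=111: acc |= 111<<7 -> acc=14326 shift=14
  byte[2]=0x5B cont=0 payload=0x5B=91: acc |= 91<<14 -> acc=1505270 shift=21 [end]
Varint 1: bytes[0:3] = F6 EF 5B -> value 1505270 (3 byte(s))
  byte[3]=0x83 cont=1 payload=0x03=3: acc |= 3<<0 -> acc=3 shift=7
  byte[4]=0x73 cont=0 payload=0x73=115: acc |= 115<<7 -> acc=14723 shift=14 [end]
Varint 2: bytes[3:5] = 83 73 -> value 14723 (2 byte(s))
  byte[5]=0x4B cont=0 payload=0x4B=75: acc |= 75<<0 -> acc=75 shift=7 [end]
Varint 3: bytes[5:6] = 4B -> value 75 (1 byte(s))
  byte[6]=0xE2 cont=1 payload=0x62=98: acc |= 98<<0 -> acc=98 shift=7
  byte[7]=0x6F cont=0 payload=0x6F=111: acc |= 111<<7 -> acc=14306 shift=14 [end]
Varint 4: bytes[6:8] = E2 6F -> value 14306 (2 byte(s))
  byte[8]=0xFC cont=1 payload=0x7C=124: acc |= 124<<0 -> acc=124 shift=7
  byte[9]=0x14 cont=0 payload=0x14=20: acc |= 20<<7 -> acc=2684 shift=14 [end]
Varint 5: bytes[8:10] = FC 14 -> value 2684 (2 byte(s))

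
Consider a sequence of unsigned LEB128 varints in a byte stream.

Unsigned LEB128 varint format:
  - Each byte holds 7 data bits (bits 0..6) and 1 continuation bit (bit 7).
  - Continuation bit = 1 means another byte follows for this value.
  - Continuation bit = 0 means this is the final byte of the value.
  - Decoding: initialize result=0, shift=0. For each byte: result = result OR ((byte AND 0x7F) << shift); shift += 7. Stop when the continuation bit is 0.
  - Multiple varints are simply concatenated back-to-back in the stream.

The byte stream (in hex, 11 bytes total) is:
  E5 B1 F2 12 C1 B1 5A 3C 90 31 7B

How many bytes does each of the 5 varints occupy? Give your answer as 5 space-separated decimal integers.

Answer: 4 3 1 2 1

Derivation:
  byte[0]=0xE5 cont=1 payload=0x65=101: acc |= 101<<0 -> acc=101 shift=7
  byte[1]=0xB1 cont=1 payload=0x31=49: acc |= 49<<7 -> acc=6373 shift=14
  byte[2]=0xF2 cont=1 payload=0x72=114: acc |= 114<<14 -> acc=1874149 shift=21
  byte[3]=0x12 cont=0 payload=0x12=18: acc |= 18<<21 -> acc=39622885 shift=28 [end]
Varint 1: bytes[0:4] = E5 B1 F2 12 -> value 39622885 (4 byte(s))
  byte[4]=0xC1 cont=1 payload=0x41=65: acc |= 65<<0 -> acc=65 shift=7
  byte[5]=0xB1 cont=1 payload=0x31=49: acc |= 49<<7 -> acc=6337 shift=14
  byte[6]=0x5A cont=0 payload=0x5A=90: acc |= 90<<14 -> acc=1480897 shift=21 [end]
Varint 2: bytes[4:7] = C1 B1 5A -> value 1480897 (3 byte(s))
  byte[7]=0x3C cont=0 payload=0x3C=60: acc |= 60<<0 -> acc=60 shift=7 [end]
Varint 3: bytes[7:8] = 3C -> value 60 (1 byte(s))
  byte[8]=0x90 cont=1 payload=0x10=16: acc |= 16<<0 -> acc=16 shift=7
  byte[9]=0x31 cont=0 payload=0x31=49: acc |= 49<<7 -> acc=6288 shift=14 [end]
Varint 4: bytes[8:10] = 90 31 -> value 6288 (2 byte(s))
  byte[10]=0x7B cont=0 payload=0x7B=123: acc |= 123<<0 -> acc=123 shift=7 [end]
Varint 5: bytes[10:11] = 7B -> value 123 (1 byte(s))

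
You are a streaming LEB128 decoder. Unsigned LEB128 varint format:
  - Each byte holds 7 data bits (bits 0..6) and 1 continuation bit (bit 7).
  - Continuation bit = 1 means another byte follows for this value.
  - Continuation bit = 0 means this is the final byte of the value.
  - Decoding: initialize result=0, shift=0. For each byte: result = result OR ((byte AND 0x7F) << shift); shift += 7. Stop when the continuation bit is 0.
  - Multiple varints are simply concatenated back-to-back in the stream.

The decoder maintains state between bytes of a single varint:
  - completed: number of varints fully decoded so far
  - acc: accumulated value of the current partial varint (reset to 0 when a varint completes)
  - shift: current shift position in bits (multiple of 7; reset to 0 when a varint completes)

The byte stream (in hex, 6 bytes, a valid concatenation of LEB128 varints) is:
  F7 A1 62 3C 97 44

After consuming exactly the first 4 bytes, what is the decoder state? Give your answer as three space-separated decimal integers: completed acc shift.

byte[0]=0xF7 cont=1 payload=0x77: acc |= 119<<0 -> completed=0 acc=119 shift=7
byte[1]=0xA1 cont=1 payload=0x21: acc |= 33<<7 -> completed=0 acc=4343 shift=14
byte[2]=0x62 cont=0 payload=0x62: varint #1 complete (value=1609975); reset -> completed=1 acc=0 shift=0
byte[3]=0x3C cont=0 payload=0x3C: varint #2 complete (value=60); reset -> completed=2 acc=0 shift=0

Answer: 2 0 0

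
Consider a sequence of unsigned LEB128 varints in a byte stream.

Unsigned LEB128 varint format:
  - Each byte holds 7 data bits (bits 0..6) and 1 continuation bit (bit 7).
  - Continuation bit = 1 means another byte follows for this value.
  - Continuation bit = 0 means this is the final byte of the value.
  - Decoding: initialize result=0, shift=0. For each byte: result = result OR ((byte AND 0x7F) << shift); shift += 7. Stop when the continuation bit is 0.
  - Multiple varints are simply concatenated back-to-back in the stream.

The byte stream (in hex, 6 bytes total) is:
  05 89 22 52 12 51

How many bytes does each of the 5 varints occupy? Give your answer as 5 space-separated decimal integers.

  byte[0]=0x05 cont=0 payload=0x05=5: acc |= 5<<0 -> acc=5 shift=7 [end]
Varint 1: bytes[0:1] = 05 -> value 5 (1 byte(s))
  byte[1]=0x89 cont=1 payload=0x09=9: acc |= 9<<0 -> acc=9 shift=7
  byte[2]=0x22 cont=0 payload=0x22=34: acc |= 34<<7 -> acc=4361 shift=14 [end]
Varint 2: bytes[1:3] = 89 22 -> value 4361 (2 byte(s))
  byte[3]=0x52 cont=0 payload=0x52=82: acc |= 82<<0 -> acc=82 shift=7 [end]
Varint 3: bytes[3:4] = 52 -> value 82 (1 byte(s))
  byte[4]=0x12 cont=0 payload=0x12=18: acc |= 18<<0 -> acc=18 shift=7 [end]
Varint 4: bytes[4:5] = 12 -> value 18 (1 byte(s))
  byte[5]=0x51 cont=0 payload=0x51=81: acc |= 81<<0 -> acc=81 shift=7 [end]
Varint 5: bytes[5:6] = 51 -> value 81 (1 byte(s))

Answer: 1 2 1 1 1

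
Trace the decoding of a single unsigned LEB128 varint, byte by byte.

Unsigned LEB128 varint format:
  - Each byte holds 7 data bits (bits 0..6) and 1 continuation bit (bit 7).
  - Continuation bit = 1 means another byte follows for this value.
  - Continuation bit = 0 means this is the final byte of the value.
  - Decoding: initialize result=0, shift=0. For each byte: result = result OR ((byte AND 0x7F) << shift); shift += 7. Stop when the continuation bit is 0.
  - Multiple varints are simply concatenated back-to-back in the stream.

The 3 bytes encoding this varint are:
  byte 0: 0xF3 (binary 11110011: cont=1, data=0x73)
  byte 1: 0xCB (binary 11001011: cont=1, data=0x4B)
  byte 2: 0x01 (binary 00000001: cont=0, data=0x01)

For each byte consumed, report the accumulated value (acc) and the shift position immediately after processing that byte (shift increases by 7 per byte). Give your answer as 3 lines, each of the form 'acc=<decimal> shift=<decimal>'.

Answer: acc=115 shift=7
acc=9715 shift=14
acc=26099 shift=21

Derivation:
byte 0=0xF3: payload=0x73=115, contrib = 115<<0 = 115; acc -> 115, shift -> 7
byte 1=0xCB: payload=0x4B=75, contrib = 75<<7 = 9600; acc -> 9715, shift -> 14
byte 2=0x01: payload=0x01=1, contrib = 1<<14 = 16384; acc -> 26099, shift -> 21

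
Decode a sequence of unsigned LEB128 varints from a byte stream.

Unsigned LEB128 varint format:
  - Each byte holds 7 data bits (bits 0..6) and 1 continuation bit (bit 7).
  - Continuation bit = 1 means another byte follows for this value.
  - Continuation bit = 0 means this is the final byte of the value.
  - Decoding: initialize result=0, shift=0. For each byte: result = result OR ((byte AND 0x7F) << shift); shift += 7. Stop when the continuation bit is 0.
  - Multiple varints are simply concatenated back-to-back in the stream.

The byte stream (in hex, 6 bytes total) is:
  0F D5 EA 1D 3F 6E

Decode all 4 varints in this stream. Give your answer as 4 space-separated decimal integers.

Answer: 15 488789 63 110

Derivation:
  byte[0]=0x0F cont=0 payload=0x0F=15: acc |= 15<<0 -> acc=15 shift=7 [end]
Varint 1: bytes[0:1] = 0F -> value 15 (1 byte(s))
  byte[1]=0xD5 cont=1 payload=0x55=85: acc |= 85<<0 -> acc=85 shift=7
  byte[2]=0xEA cont=1 payload=0x6A=106: acc |= 106<<7 -> acc=13653 shift=14
  byte[3]=0x1D cont=0 payload=0x1D=29: acc |= 29<<14 -> acc=488789 shift=21 [end]
Varint 2: bytes[1:4] = D5 EA 1D -> value 488789 (3 byte(s))
  byte[4]=0x3F cont=0 payload=0x3F=63: acc |= 63<<0 -> acc=63 shift=7 [end]
Varint 3: bytes[4:5] = 3F -> value 63 (1 byte(s))
  byte[5]=0x6E cont=0 payload=0x6E=110: acc |= 110<<0 -> acc=110 shift=7 [end]
Varint 4: bytes[5:6] = 6E -> value 110 (1 byte(s))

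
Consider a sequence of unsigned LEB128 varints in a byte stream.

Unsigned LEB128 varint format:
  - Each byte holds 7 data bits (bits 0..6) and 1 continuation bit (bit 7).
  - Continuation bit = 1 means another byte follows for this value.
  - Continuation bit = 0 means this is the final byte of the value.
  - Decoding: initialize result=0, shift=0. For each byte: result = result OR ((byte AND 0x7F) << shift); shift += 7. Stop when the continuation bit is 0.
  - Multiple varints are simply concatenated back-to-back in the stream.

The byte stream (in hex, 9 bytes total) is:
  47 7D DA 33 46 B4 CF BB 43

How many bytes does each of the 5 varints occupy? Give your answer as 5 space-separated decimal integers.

  byte[0]=0x47 cont=0 payload=0x47=71: acc |= 71<<0 -> acc=71 shift=7 [end]
Varint 1: bytes[0:1] = 47 -> value 71 (1 byte(s))
  byte[1]=0x7D cont=0 payload=0x7D=125: acc |= 125<<0 -> acc=125 shift=7 [end]
Varint 2: bytes[1:2] = 7D -> value 125 (1 byte(s))
  byte[2]=0xDA cont=1 payload=0x5A=90: acc |= 90<<0 -> acc=90 shift=7
  byte[3]=0x33 cont=0 payload=0x33=51: acc |= 51<<7 -> acc=6618 shift=14 [end]
Varint 3: bytes[2:4] = DA 33 -> value 6618 (2 byte(s))
  byte[4]=0x46 cont=0 payload=0x46=70: acc |= 70<<0 -> acc=70 shift=7 [end]
Varint 4: bytes[4:5] = 46 -> value 70 (1 byte(s))
  byte[5]=0xB4 cont=1 payload=0x34=52: acc |= 52<<0 -> acc=52 shift=7
  byte[6]=0xCF cont=1 payload=0x4F=79: acc |= 79<<7 -> acc=10164 shift=14
  byte[7]=0xBB cont=1 payload=0x3B=59: acc |= 59<<14 -> acc=976820 shift=21
  byte[8]=0x43 cont=0 payload=0x43=67: acc |= 67<<21 -> acc=141486004 shift=28 [end]
Varint 5: bytes[5:9] = B4 CF BB 43 -> value 141486004 (4 byte(s))

Answer: 1 1 2 1 4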